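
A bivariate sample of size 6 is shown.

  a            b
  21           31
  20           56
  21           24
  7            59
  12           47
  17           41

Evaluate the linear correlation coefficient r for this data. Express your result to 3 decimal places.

n = 6, Σa = 98, Σb = 258, Σa² = 1764, Σb² = 12044, Σab = 3949
nΣab − ΣaΣb = 23694 − 25284 = -1590
nΣa² − (Σa)² = 10584 − 9604 = 980; nΣb² − (Σb)² = 72264 − 66564 = 5700
r = -1590 / √(980 × 5700) = -1590 / 2363.4720 ≈ -0.673

-0.673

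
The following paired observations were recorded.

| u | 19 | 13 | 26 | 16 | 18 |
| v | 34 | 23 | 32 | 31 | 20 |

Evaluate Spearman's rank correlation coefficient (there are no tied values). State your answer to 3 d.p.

0.600

Rank u: 4, 1, 5, 2, 3
Rank v: 5, 2, 4, 3, 1
d = rank(u) − rank(v): -1, -1, 1, -1, 2; Σd² = 8
ρ = 1 − 6Σd² / [n(n²−1)] = 1 − 6×8 / (5×24) = 1 − 48/120 ≈ 0.600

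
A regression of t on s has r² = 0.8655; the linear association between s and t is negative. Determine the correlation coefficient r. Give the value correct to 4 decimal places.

-0.9303

|r| = √0.8655 = 0.9303
The association is negative, so r = −0.9303.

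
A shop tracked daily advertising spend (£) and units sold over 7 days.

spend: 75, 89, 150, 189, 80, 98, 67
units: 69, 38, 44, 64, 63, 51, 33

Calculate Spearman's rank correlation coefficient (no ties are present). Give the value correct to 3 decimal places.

0.214

Rank spend: 2, 4, 6, 7, 3, 5, 1
Rank units: 7, 2, 3, 6, 5, 4, 1
d = rank(spend) − rank(units): -5, 2, 3, 1, -2, 1, 0; Σd² = 44
ρ = 1 − 6Σd² / [n(n²−1)] = 1 − 6×44 / (7×48) = 1 − 264/336 ≈ 0.214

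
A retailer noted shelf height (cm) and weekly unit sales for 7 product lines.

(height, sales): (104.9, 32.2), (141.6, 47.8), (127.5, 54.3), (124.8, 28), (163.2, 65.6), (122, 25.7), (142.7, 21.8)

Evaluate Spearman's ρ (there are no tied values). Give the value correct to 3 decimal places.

0.321

Rank height: 1, 5, 4, 3, 7, 2, 6
Rank sales: 4, 5, 6, 3, 7, 2, 1
d = rank(height) − rank(sales): -3, 0, -2, 0, 0, 0, 5; Σd² = 38
ρ = 1 − 6Σd² / [n(n²−1)] = 1 − 6×38 / (7×48) = 1 − 228/336 ≈ 0.321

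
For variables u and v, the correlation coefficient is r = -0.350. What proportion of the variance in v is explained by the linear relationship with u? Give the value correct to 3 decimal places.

r² = (-0.350)² = 0.123

0.123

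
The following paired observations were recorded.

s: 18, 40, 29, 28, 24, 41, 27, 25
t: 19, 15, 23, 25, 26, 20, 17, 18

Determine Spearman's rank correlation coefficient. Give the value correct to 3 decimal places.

-0.167

Rank s: 1, 7, 6, 5, 2, 8, 4, 3
Rank t: 4, 1, 6, 7, 8, 5, 2, 3
d = rank(s) − rank(t): -3, 6, 0, -2, -6, 3, 2, 0; Σd² = 98
ρ = 1 − 6Σd² / [n(n²−1)] = 1 − 6×98 / (8×63) = 1 − 588/504 ≈ -0.167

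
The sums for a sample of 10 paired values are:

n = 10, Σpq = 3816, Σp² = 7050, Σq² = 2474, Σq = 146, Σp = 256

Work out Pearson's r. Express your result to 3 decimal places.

r = (nΣpq − ΣpΣq) / √[(nΣp² − (Σp)²)(nΣq² − (Σq)²)]
Numerator: 10×3816 − 256×146 = 784
Denominator: √[(70500 − 65536)(24740 − 21316)] = √[4964 × 3424] = 4122.7098
r = 784 / 4122.7098 ≈ 0.190

0.190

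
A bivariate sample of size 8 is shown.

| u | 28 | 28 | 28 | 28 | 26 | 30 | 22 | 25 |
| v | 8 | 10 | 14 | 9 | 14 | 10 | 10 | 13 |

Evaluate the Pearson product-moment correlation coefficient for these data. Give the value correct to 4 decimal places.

-0.1982

n = 8, Σu = 215, Σv = 88, Σu² = 5821, Σv² = 1006, Σuv = 2357
nΣuv − ΣuΣv = 18856 − 18920 = -64
nΣu² − (Σu)² = 46568 − 46225 = 343; nΣv² − (Σv)² = 8048 − 7744 = 304
r = -64 / √(343 × 304) = -64 / 322.9118 ≈ -0.1982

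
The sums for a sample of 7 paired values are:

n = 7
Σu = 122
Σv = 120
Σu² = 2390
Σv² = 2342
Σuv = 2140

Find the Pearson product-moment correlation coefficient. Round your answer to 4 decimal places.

0.1772

r = (nΣuv − ΣuΣv) / √[(nΣu² − (Σu)²)(nΣv² − (Σv)²)]
Numerator: 7×2140 − 122×120 = 340
Denominator: √[(16730 − 14884)(16394 − 14400)] = √[1846 × 1994] = 1918.5734
r = 340 / 1918.5734 ≈ 0.1772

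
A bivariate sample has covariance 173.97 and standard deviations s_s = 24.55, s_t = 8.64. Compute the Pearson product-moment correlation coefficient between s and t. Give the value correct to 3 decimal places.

0.820

r = Cov(s,t) / (s_s · s_t) = 173.97 / (24.55 × 8.64)
  = 173.97 / 212.1120 ≈ 0.820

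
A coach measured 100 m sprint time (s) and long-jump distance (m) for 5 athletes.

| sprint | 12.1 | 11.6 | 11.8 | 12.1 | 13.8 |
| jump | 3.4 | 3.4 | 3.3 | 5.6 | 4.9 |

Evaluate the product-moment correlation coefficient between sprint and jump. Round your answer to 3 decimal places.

0.520

n = 5, Σx = 61.4, Σy = 20.6, Σx² = 757.06, Σy² = 89.38, Σxy = 254.9
nΣxy − ΣxΣy = 1274.5 − 1264.84 = 9.66
nΣx² − (Σx)² = 3785.3 − 3769.96 = 15.34; nΣy² − (Σy)² = 446.9 − 424.36 = 22.54
r = 9.66 / √(15.34 × 22.54) = 9.66 / 18.5947 ≈ 0.520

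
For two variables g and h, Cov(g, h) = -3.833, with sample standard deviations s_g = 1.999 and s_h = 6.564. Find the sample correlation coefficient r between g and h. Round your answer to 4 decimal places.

-0.2921

r = Cov(g,h) / (s_g · s_h) = -3.833 / (1.999 × 6.564)
  = -3.833 / 13.1214 ≈ -0.2921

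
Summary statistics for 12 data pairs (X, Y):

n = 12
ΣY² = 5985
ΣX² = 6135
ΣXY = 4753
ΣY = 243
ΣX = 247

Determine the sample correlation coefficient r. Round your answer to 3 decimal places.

-0.235

r = (nΣXY − ΣXΣY) / √[(nΣX² − (ΣX)²)(nΣY² − (ΣY)²)]
Numerator: 12×4753 − 247×243 = -2985
Denominator: √[(73620 − 61009)(71820 − 59049)] = √[12611 × 12771] = 12690.7479
r = -2985 / 12690.7479 ≈ -0.235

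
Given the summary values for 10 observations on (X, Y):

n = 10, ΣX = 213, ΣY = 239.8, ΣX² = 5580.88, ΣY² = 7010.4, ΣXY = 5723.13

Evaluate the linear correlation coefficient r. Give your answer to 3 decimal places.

0.537

r = (nΣXY − ΣXΣY) / √[(nΣX² − (ΣX)²)(nΣY² − (ΣY)²)]
Numerator: 10×5723.13 − 213×239.8 = 6153.9
Denominator: √[(55808.8 − 45369)(70104 − 57504.04)] = √[10439.8 × 12599.96] = 11469.1352
r = 6153.9 / 11469.1352 ≈ 0.537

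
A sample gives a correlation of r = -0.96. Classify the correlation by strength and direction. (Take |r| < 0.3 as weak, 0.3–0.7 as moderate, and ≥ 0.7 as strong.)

strong negative

r = -0.96 < 0 so the relationship is negative.
|r| = 0.96, which falls in the strong range.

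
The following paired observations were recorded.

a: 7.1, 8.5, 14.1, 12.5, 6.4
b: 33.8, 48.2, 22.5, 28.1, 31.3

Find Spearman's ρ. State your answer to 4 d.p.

Rank a: 2, 3, 5, 4, 1
Rank b: 4, 5, 1, 2, 3
d = rank(a) − rank(b): -2, -2, 4, 2, -2; Σd² = 32
ρ = 1 − 6Σd² / [n(n²−1)] = 1 − 6×32 / (5×24) = 1 − 192/120 ≈ -0.6000

-0.6000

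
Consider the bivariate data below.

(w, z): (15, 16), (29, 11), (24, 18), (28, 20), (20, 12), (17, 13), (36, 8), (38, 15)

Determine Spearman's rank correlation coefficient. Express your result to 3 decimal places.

Rank w: 1, 6, 4, 5, 3, 2, 7, 8
Rank z: 6, 2, 7, 8, 3, 4, 1, 5
d = rank(w) − rank(z): -5, 4, -3, -3, 0, -2, 6, 3; Σd² = 108
ρ = 1 − 6Σd² / [n(n²−1)] = 1 − 6×108 / (8×63) = 1 − 648/504 ≈ -0.286

-0.286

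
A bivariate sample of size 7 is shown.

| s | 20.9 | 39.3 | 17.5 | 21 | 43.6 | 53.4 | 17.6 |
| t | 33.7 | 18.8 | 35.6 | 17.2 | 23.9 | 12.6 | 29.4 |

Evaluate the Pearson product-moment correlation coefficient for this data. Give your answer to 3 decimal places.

-0.723

n = 7, Σs = 213.3, Σt = 171.2, Σs² = 7790.83, Σt² = 4646.66, Σst = 4659.69
nΣst − ΣsΣt = 32617.83 − 36516.96 = -3899.13
nΣs² − (Σs)² = 54535.81 − 45496.89 = 9038.92; nΣt² − (Σt)² = 32526.62 − 29309.44 = 3217.18
r = -3899.13 / √(9038.92 × 3217.18) = -3899.13 / 5392.5720 ≈ -0.723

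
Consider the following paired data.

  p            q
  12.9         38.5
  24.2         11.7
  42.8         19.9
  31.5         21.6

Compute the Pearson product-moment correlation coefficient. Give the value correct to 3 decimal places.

n = 4, Σp = 111.4, Σq = 91.7, Σp² = 3576.14, Σq² = 2481.71, Σpq = 2311.91
nΣpq − ΣpΣq = 9247.64 − 10215.38 = -967.74
nΣp² − (Σp)² = 14304.56 − 12409.96 = 1894.6; nΣq² − (Σq)² = 9926.84 − 8408.89 = 1517.95
r = -967.74 / √(1894.6 × 1517.95) = -967.74 / 1695.8502 ≈ -0.571

-0.571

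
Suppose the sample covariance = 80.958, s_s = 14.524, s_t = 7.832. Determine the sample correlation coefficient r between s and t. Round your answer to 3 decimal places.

r = Cov(s,t) / (s_s · s_t) = 80.958 / (14.524 × 7.832)
  = 80.958 / 113.7520 ≈ 0.712

0.712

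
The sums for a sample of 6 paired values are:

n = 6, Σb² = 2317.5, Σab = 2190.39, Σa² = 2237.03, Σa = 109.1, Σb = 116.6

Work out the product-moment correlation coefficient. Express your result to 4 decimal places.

0.6144

r = (nΣab − ΣaΣb) / √[(nΣa² − (Σa)²)(nΣb² − (Σb)²)]
Numerator: 6×2190.39 − 109.1×116.6 = 421.28
Denominator: √[(13422.18 − 11902.81)(13905 − 13595.56)] = √[1519.37 × 309.44] = 685.6777
r = 421.28 / 685.6777 ≈ 0.6144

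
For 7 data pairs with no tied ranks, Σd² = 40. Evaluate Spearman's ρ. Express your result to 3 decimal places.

ρ = 1 − 6Σd² / [n(n²−1)] = 1 − 6×40 / (7×48)
  = 1 − 240/336 = 1 − 0.7143 ≈ 0.286

0.286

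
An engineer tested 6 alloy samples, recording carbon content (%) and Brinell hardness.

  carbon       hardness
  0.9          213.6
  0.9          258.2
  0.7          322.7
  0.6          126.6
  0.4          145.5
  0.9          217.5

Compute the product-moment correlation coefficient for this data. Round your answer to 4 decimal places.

0.5191

n = 6, Σx = 4.4, Σy = 1284.1, Σx² = 3.44, Σy² = 300931.55, Σxy = 980.42
nΣxy − ΣxΣy = 5882.52 − 5650.04 = 232.48
nΣx² − (Σx)² = 20.64 − 19.36 = 1.28; nΣy² − (Σy)² = 1805589.3 − 1648912.81 = 156676.49
r = 232.48 / √(1.28 × 156676.49) = 232.48 / 447.8235 ≈ 0.5191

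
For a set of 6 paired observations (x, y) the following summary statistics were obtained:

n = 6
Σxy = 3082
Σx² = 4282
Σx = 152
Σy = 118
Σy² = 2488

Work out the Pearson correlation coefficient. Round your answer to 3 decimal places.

0.345

r = (nΣxy − ΣxΣy) / √[(nΣx² − (Σx)²)(nΣy² − (Σy)²)]
Numerator: 6×3082 − 152×118 = 556
Denominator: √[(25692 − 23104)(14928 − 13924)] = √[2588 × 1004] = 1611.9404
r = 556 / 1611.9404 ≈ 0.345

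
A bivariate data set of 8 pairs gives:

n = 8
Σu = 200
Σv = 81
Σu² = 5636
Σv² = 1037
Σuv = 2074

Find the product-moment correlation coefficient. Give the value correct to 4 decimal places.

0.1319

r = (nΣuv − ΣuΣv) / √[(nΣu² − (Σu)²)(nΣv² − (Σv)²)]
Numerator: 8×2074 − 200×81 = 392
Denominator: √[(45088 − 40000)(8296 − 6561)] = √[5088 × 1735] = 2971.1412
r = 392 / 2971.1412 ≈ 0.1319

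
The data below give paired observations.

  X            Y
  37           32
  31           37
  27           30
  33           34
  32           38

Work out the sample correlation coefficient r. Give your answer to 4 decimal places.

0.1450

n = 5, ΣX = 160, ΣY = 171, ΣX² = 5172, ΣY² = 5893, ΣXY = 5479
nΣXY − ΣXΣY = 27395 − 27360 = 35
nΣX² − (ΣX)² = 25860 − 25600 = 260; nΣY² − (ΣY)² = 29465 − 29241 = 224
r = 35 / √(260 × 224) = 35 / 241.3297 ≈ 0.1450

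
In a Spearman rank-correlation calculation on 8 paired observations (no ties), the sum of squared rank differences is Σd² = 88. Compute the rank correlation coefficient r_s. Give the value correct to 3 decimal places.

ρ = 1 − 6Σd² / [n(n²−1)] = 1 − 6×88 / (8×63)
  = 1 − 528/504 = 1 − 1.0476 ≈ -0.048

-0.048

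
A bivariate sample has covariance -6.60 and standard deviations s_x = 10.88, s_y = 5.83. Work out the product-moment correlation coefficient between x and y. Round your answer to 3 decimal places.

-0.104

r = Cov(x,y) / (s_x · s_y) = -6.60 / (10.88 × 5.83)
  = -6.60 / 63.4304 ≈ -0.104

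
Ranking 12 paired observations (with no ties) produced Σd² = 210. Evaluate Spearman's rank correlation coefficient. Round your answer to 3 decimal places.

ρ = 1 − 6Σd² / [n(n²−1)] = 1 − 6×210 / (12×143)
  = 1 − 1260/1716 = 1 − 0.7343 ≈ 0.266

0.266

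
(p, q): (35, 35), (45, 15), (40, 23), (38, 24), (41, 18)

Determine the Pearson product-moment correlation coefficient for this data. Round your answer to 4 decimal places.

n = 5, Σp = 199, Σq = 115, Σp² = 7975, Σq² = 2879, Σpq = 4470
nΣpq − ΣpΣq = 22350 − 22885 = -535
nΣp² − (Σp)² = 39875 − 39601 = 274; nΣq² − (Σq)² = 14395 − 13225 = 1170
r = -535 / √(274 × 1170) = -535 / 566.1978 ≈ -0.9449

-0.9449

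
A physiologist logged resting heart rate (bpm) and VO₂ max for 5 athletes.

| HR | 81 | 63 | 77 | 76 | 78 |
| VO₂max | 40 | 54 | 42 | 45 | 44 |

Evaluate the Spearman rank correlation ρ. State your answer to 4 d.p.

-0.9000

Rank HR: 5, 1, 3, 2, 4
Rank VO₂max: 1, 5, 2, 4, 3
d = rank(HR) − rank(VO₂max): 4, -4, 1, -2, 1; Σd² = 38
ρ = 1 − 6Σd² / [n(n²−1)] = 1 − 6×38 / (5×24) = 1 − 228/120 ≈ -0.9000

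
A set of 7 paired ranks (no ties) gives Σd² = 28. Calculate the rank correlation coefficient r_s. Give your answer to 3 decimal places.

ρ = 1 − 6Σd² / [n(n²−1)] = 1 − 6×28 / (7×48)
  = 1 − 168/336 = 1 − 0.5000 ≈ 0.500

0.500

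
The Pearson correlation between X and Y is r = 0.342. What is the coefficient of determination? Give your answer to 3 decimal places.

0.117

r² = (0.342)² = 0.117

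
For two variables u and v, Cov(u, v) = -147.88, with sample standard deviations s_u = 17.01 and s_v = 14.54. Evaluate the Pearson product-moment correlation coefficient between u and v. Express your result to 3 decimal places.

r = Cov(u,v) / (s_u · s_v) = -147.88 / (17.01 × 14.54)
  = -147.88 / 247.3254 ≈ -0.598

-0.598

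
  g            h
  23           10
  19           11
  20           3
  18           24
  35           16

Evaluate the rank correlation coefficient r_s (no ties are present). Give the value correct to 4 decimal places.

Rank g: 4, 2, 3, 1, 5
Rank h: 2, 3, 1, 5, 4
d = rank(g) − rank(h): 2, -1, 2, -4, 1; Σd² = 26
ρ = 1 − 6Σd² / [n(n²−1)] = 1 − 6×26 / (5×24) = 1 − 156/120 ≈ -0.3000

-0.3000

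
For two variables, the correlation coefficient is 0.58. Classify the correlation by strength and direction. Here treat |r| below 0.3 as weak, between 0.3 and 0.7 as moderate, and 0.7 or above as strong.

r = 0.58 > 0 so the relationship is positive.
|r| = 0.58, which falls in the moderate range.

moderate positive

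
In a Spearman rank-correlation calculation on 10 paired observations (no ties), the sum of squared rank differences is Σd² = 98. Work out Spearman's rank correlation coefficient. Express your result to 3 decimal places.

0.406

ρ = 1 − 6Σd² / [n(n²−1)] = 1 − 6×98 / (10×99)
  = 1 − 588/990 = 1 − 0.5939 ≈ 0.406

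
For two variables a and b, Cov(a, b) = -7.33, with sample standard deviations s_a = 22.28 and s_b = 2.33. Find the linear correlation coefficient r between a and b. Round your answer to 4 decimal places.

r = Cov(a,b) / (s_a · s_b) = -7.33 / (22.28 × 2.33)
  = -7.33 / 51.9124 ≈ -0.1412

-0.1412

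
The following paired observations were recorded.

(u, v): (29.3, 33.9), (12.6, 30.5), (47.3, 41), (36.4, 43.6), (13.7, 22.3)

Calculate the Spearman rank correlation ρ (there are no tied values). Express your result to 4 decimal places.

Rank u: 3, 1, 5, 4, 2
Rank v: 3, 2, 4, 5, 1
d = rank(u) − rank(v): 0, -1, 1, -1, 1; Σd² = 4
ρ = 1 − 6Σd² / [n(n²−1)] = 1 − 6×4 / (5×24) = 1 − 24/120 ≈ 0.8000

0.8000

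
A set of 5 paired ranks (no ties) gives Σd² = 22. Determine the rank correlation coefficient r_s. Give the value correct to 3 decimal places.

-0.100

ρ = 1 − 6Σd² / [n(n²−1)] = 1 − 6×22 / (5×24)
  = 1 − 132/120 = 1 − 1.1000 ≈ -0.100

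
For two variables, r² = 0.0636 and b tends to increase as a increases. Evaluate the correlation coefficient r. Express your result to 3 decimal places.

|r| = √0.0636 = 0.252
The association is positive, so r = 0.252.

0.252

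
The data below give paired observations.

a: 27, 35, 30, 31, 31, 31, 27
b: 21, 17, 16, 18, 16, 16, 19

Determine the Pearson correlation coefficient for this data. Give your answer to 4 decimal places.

-0.6413

n = 7, Σa = 212, Σb = 123, Σa² = 6466, Σb² = 2183, Σab = 3705
nΣab − ΣaΣb = 25935 − 26076 = -141
nΣa² − (Σa)² = 45262 − 44944 = 318; nΣb² − (Σb)² = 15281 − 15129 = 152
r = -141 / √(318 × 152) = -141 / 219.8545 ≈ -0.6413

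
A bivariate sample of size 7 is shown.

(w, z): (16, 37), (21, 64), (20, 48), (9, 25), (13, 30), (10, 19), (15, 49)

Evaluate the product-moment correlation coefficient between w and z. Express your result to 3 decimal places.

0.909

n = 7, Σw = 104, Σz = 272, Σw² = 1672, Σz² = 12056, Σwz = 4436
nΣwz − ΣwΣz = 31052 − 28288 = 2764
nΣw² − (Σw)² = 11704 − 10816 = 888; nΣz² − (Σz)² = 84392 − 73984 = 10408
r = 2764 / √(888 × 10408) = 2764 / 3040.1158 ≈ 0.909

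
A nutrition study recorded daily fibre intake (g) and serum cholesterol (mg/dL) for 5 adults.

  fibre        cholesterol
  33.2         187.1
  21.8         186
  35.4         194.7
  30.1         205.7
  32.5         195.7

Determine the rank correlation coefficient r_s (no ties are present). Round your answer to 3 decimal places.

0.100

Rank fibre: 4, 1, 5, 2, 3
Rank cholesterol: 2, 1, 3, 5, 4
d = rank(fibre) − rank(cholesterol): 2, 0, 2, -3, -1; Σd² = 18
ρ = 1 − 6Σd² / [n(n²−1)] = 1 − 6×18 / (5×24) = 1 − 108/120 ≈ 0.100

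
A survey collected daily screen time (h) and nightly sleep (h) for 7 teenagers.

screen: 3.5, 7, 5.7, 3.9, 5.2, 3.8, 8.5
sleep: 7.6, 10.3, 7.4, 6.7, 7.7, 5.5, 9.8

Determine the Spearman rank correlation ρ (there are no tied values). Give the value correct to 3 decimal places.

Rank screen: 1, 6, 5, 3, 4, 2, 7
Rank sleep: 4, 7, 3, 2, 5, 1, 6
d = rank(screen) − rank(sleep): -3, -1, 2, 1, -1, 1, 1; Σd² = 18
ρ = 1 − 6Σd² / [n(n²−1)] = 1 − 6×18 / (7×48) = 1 − 108/336 ≈ 0.679

0.679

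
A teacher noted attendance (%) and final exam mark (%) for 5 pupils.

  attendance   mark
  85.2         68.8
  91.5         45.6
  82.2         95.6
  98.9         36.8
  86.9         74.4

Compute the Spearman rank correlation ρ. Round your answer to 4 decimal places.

Rank attendance: 2, 4, 1, 5, 3
Rank mark: 3, 2, 5, 1, 4
d = rank(attendance) − rank(mark): -1, 2, -4, 4, -1; Σd² = 38
ρ = 1 − 6Σd² / [n(n²−1)] = 1 − 6×38 / (5×24) = 1 − 228/120 ≈ -0.9000

-0.9000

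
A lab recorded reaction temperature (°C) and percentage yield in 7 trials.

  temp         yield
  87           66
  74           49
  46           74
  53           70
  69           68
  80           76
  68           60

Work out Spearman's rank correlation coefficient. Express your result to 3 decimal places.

-0.214

Rank temp: 7, 5, 1, 2, 4, 6, 3
Rank yield: 3, 1, 6, 5, 4, 7, 2
d = rank(temp) − rank(yield): 4, 4, -5, -3, 0, -1, 1; Σd² = 68
ρ = 1 − 6Σd² / [n(n²−1)] = 1 − 6×68 / (7×48) = 1 − 408/336 ≈ -0.214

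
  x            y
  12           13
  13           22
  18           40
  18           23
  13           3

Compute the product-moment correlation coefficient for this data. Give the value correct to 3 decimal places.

n = 5, Σx = 74, Σy = 101, Σx² = 1130, Σy² = 2791, Σxy = 1615
nΣxy − ΣxΣy = 8075 − 7474 = 601
nΣx² − (Σx)² = 5650 − 5476 = 174; nΣy² − (Σy)² = 13955 − 10201 = 3754
r = 601 / √(174 × 3754) = 601 / 808.2054 ≈ 0.744

0.744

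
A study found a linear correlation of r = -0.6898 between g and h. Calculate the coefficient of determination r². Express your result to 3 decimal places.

r² = (-0.6898)² = 0.476

0.476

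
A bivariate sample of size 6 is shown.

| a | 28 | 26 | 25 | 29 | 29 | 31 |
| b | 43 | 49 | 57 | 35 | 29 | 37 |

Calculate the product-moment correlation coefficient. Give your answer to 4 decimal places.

-0.8436

n = 6, Σa = 168, Σb = 250, Σa² = 4728, Σb² = 10934, Σab = 6906
nΣab − ΣaΣb = 41436 − 42000 = -564
nΣa² − (Σa)² = 28368 − 28224 = 144; nΣb² − (Σb)² = 65604 − 62500 = 3104
r = -564 / √(144 × 3104) = -564 / 668.5626 ≈ -0.8436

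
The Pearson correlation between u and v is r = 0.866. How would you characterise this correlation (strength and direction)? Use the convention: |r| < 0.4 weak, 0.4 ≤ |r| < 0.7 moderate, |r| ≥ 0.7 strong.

strong positive

r = 0.866 > 0 so the relationship is positive.
|r| = 0.866, which falls in the strong range.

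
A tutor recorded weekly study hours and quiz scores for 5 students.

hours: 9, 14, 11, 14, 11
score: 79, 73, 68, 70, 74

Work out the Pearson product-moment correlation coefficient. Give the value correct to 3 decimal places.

-0.554

n = 5, Σx = 59, Σy = 364, Σx² = 715, Σy² = 26570, Σxy = 4275
nΣxy − ΣxΣy = 21375 − 21476 = -101
nΣx² − (Σx)² = 3575 − 3481 = 94; nΣy² − (Σy)² = 132850 − 132496 = 354
r = -101 / √(94 × 354) = -101 / 182.4171 ≈ -0.554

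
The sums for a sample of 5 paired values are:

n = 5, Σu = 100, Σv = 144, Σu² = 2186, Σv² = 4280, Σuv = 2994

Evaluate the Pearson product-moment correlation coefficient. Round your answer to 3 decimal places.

0.725

r = (nΣuv − ΣuΣv) / √[(nΣu² − (Σu)²)(nΣv² − (Σv)²)]
Numerator: 5×2994 − 100×144 = 570
Denominator: √[(10930 − 10000)(21400 − 20736)] = √[930 × 664] = 785.8244
r = 570 / 785.8244 ≈ 0.725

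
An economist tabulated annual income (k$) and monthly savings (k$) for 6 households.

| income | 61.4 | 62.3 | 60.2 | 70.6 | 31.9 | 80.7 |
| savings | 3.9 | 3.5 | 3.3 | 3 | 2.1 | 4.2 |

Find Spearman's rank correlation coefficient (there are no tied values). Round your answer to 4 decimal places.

Rank income: 3, 4, 2, 5, 1, 6
Rank savings: 5, 4, 3, 2, 1, 6
d = rank(income) − rank(savings): -2, 0, -1, 3, 0, 0; Σd² = 14
ρ = 1 − 6Σd² / [n(n²−1)] = 1 − 6×14 / (6×35) = 1 − 84/210 ≈ 0.6000

0.6000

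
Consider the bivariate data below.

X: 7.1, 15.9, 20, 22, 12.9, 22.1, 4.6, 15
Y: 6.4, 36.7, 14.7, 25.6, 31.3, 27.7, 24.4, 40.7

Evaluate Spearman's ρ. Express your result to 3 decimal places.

0.190

Rank X: 2, 5, 6, 7, 3, 8, 1, 4
Rank Y: 1, 7, 2, 4, 6, 5, 3, 8
d = rank(X) − rank(Y): 1, -2, 4, 3, -3, 3, -2, -4; Σd² = 68
ρ = 1 − 6Σd² / [n(n²−1)] = 1 − 6×68 / (8×63) = 1 − 408/504 ≈ 0.190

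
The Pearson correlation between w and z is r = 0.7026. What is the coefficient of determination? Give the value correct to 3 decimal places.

r² = (0.7026)² = 0.494

0.494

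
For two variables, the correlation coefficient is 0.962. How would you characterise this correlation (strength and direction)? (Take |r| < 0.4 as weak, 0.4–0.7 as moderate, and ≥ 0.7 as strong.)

r = 0.962 > 0 so the relationship is positive.
|r| = 0.962, which falls in the strong range.

strong positive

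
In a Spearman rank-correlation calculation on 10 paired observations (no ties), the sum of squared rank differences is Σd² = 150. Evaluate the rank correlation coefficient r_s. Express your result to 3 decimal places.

ρ = 1 − 6Σd² / [n(n²−1)] = 1 − 6×150 / (10×99)
  = 1 − 900/990 = 1 − 0.9091 ≈ 0.091

0.091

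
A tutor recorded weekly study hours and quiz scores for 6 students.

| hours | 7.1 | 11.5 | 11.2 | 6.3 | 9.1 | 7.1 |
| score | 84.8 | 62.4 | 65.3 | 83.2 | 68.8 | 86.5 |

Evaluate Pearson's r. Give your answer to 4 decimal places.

n = 6, Σx = 52.3, Σy = 451, Σx² = 481.01, Σy² = 34486.82, Σxy = 3815.43
nΣxy − ΣxΣy = 22892.58 − 23587.3 = -694.72
nΣx² − (Σx)² = 2886.06 − 2735.29 = 150.77; nΣy² − (Σy)² = 206920.92 − 203401 = 3519.92
r = -694.72 / √(150.77 × 3519.92) = -694.72 / 728.4905 ≈ -0.9536

-0.9536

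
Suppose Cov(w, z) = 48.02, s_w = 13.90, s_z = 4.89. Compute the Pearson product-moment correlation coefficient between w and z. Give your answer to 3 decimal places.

0.706

r = Cov(w,z) / (s_w · s_z) = 48.02 / (13.90 × 4.89)
  = 48.02 / 67.9710 ≈ 0.706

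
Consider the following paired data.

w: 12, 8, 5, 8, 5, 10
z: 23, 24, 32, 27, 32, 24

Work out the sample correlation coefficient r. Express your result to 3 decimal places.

n = 6, Σw = 48, Σz = 162, Σw² = 422, Σz² = 4458, Σwz = 1244
nΣwz − ΣwΣz = 7464 − 7776 = -312
nΣw² − (Σw)² = 2532 − 2304 = 228; nΣz² − (Σz)² = 26748 − 26244 = 504
r = -312 / √(228 × 504) = -312 / 338.9867 ≈ -0.920

-0.920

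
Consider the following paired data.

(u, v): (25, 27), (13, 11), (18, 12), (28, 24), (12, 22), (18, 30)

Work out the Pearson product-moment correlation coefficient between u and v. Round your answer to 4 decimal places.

n = 6, Σu = 114, Σv = 126, Σu² = 2370, Σv² = 2954, Σuv = 2510
nΣuv − ΣuΣv = 15060 − 14364 = 696
nΣu² − (Σu)² = 14220 − 12996 = 1224; nΣv² − (Σv)² = 17724 − 15876 = 1848
r = 696 / √(1224 × 1848) = 696 / 1503.9787 ≈ 0.4628

0.4628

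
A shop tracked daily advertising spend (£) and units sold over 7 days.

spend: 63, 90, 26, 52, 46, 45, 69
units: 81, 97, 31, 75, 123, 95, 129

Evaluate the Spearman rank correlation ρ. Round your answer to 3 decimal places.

Rank spend: 5, 7, 1, 4, 3, 2, 6
Rank units: 3, 5, 1, 2, 6, 4, 7
d = rank(spend) − rank(units): 2, 2, 0, 2, -3, -2, -1; Σd² = 26
ρ = 1 − 6Σd² / [n(n²−1)] = 1 − 6×26 / (7×48) = 1 − 156/336 ≈ 0.536

0.536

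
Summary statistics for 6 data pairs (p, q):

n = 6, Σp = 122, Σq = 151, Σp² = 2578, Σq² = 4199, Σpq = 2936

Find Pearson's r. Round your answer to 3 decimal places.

-0.682

r = (nΣpq − ΣpΣq) / √[(nΣp² − (Σp)²)(nΣq² − (Σq)²)]
Numerator: 6×2936 − 122×151 = -806
Denominator: √[(15468 − 14884)(25194 − 22801)] = √[584 × 2393] = 1182.1641
r = -806 / 1182.1641 ≈ -0.682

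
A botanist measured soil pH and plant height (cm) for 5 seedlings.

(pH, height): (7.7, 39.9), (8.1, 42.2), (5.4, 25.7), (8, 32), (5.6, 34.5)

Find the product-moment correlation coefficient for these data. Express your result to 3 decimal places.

n = 5, Σx = 34.8, Σy = 174.3, Σx² = 249.42, Σy² = 6247.59, Σxy = 1237.03
nΣxy − ΣxΣy = 6185.15 − 6065.64 = 119.51
nΣx² − (Σx)² = 1247.1 − 1211.04 = 36.06; nΣy² − (Σy)² = 31237.95 − 30380.49 = 857.46
r = 119.51 / √(36.06 × 857.46) = 119.51 / 175.8409 ≈ 0.680

0.680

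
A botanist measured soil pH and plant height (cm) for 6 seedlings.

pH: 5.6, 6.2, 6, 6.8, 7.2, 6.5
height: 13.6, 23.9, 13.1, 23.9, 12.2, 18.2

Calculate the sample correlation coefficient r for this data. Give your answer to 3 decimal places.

n = 6, Σx = 38.3, Σy = 104.9, Σx² = 246.13, Σy² = 1979.07, Σxy = 671.6
nΣxy − ΣxΣy = 4029.6 − 4017.67 = 11.93
nΣx² − (Σx)² = 1476.78 − 1466.89 = 9.89; nΣy² − (Σy)² = 11874.42 − 11004.01 = 870.41
r = 11.93 / √(9.89 × 870.41) = 11.93 / 92.7812 ≈ 0.129

0.129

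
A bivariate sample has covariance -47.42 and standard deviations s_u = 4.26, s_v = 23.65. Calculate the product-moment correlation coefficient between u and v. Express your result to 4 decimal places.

-0.4707

r = Cov(u,v) / (s_u · s_v) = -47.42 / (4.26 × 23.65)
  = -47.42 / 100.7490 ≈ -0.4707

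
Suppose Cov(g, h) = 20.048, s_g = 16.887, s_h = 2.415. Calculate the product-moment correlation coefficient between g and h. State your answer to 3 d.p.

r = Cov(g,h) / (s_g · s_h) = 20.048 / (16.887 × 2.415)
  = 20.048 / 40.7821 ≈ 0.492

0.492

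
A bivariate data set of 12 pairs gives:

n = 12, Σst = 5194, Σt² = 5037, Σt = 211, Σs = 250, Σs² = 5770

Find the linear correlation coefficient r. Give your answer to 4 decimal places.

0.9246

r = (nΣst − ΣsΣt) / √[(nΣs² − (Σs)²)(nΣt² − (Σt)²)]
Numerator: 12×5194 − 250×211 = 9578
Denominator: √[(69240 − 62500)(60444 − 44521)] = √[6740 × 15923] = 10359.5859
r = 9578 / 10359.5859 ≈ 0.9246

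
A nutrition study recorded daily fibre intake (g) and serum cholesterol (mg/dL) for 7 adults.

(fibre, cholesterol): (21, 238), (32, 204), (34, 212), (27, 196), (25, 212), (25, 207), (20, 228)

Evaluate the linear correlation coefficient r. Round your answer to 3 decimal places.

-0.638

n = 7, Σx = 184, Σy = 1497, Σx² = 5000, Σy² = 321397, Σxy = 39061
nΣxy − ΣxΣy = 273427 − 275448 = -2021
nΣx² − (Σx)² = 35000 − 33856 = 1144; nΣy² − (Σy)² = 2249779 − 2241009 = 8770
r = -2021 / √(1144 × 8770) = -2021 / 3167.4722 ≈ -0.638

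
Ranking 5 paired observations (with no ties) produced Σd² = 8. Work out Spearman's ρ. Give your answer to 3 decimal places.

0.600

ρ = 1 − 6Σd² / [n(n²−1)] = 1 − 6×8 / (5×24)
  = 1 − 48/120 = 1 − 0.4000 ≈ 0.600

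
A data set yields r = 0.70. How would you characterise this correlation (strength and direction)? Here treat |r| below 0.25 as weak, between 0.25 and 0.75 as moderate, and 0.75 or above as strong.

r = 0.70 > 0 so the relationship is positive.
|r| = 0.70, which falls in the moderate range.

moderate positive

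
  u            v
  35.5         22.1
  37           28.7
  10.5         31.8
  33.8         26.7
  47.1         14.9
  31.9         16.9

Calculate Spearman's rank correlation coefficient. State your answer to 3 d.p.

Rank u: 4, 5, 1, 3, 6, 2
Rank v: 3, 5, 6, 4, 1, 2
d = rank(u) − rank(v): 1, 0, -5, -1, 5, 0; Σd² = 52
ρ = 1 − 6Σd² / [n(n²−1)] = 1 − 6×52 / (6×35) = 1 − 312/210 ≈ -0.486

-0.486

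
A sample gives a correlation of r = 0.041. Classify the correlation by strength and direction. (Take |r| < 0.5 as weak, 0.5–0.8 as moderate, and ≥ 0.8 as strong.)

r = 0.041 > 0 so the relationship is positive.
|r| = 0.041, which falls in the weak range.

weak positive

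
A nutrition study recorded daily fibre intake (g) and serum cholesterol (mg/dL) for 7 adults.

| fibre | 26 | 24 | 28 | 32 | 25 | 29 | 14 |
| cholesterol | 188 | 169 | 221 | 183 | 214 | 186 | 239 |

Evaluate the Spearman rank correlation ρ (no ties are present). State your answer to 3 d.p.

Rank fibre: 4, 2, 5, 7, 3, 6, 1
Rank cholesterol: 4, 1, 6, 2, 5, 3, 7
d = rank(fibre) − rank(cholesterol): 0, 1, -1, 5, -2, 3, -6; Σd² = 76
ρ = 1 − 6Σd² / [n(n²−1)] = 1 − 6×76 / (7×48) = 1 − 456/336 ≈ -0.357

-0.357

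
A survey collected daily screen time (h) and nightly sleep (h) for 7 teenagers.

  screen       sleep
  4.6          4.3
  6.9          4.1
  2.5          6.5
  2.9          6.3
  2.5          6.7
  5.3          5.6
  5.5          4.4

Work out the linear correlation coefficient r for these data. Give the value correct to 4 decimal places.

n = 7, Σx = 30.2, Σy = 37.9, Σx² = 148.02, Σy² = 212.85, Σxy = 153.22
nΣxy − ΣxΣy = 1072.54 − 1144.58 = -72.04
nΣx² − (Σx)² = 1036.14 − 912.04 = 124.1; nΣy² − (Σy)² = 1489.95 − 1436.41 = 53.54
r = -72.04 / √(124.1 × 53.54) = -72.04 / 81.5127 ≈ -0.8838

-0.8838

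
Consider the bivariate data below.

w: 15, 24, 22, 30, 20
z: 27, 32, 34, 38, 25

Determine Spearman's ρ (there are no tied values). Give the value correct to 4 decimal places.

0.8000

Rank w: 1, 4, 3, 5, 2
Rank z: 2, 3, 4, 5, 1
d = rank(w) − rank(z): -1, 1, -1, 0, 1; Σd² = 4
ρ = 1 − 6Σd² / [n(n²−1)] = 1 − 6×4 / (5×24) = 1 − 24/120 ≈ 0.8000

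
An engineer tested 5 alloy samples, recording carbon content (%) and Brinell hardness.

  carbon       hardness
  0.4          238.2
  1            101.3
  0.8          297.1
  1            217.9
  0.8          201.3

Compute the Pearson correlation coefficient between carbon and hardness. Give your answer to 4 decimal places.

n = 5, Σx = 4, Σy = 1055.8, Σx² = 3.44, Σy² = 243271.44, Σxy = 813.2
nΣxy − ΣxΣy = 4066 − 4223.2 = -157.2
nΣx² − (Σx)² = 17.2 − 16 = 1.2; nΣy² − (Σy)² = 1216357.2 − 1114713.64 = 101643.56
r = -157.2 / √(1.2 × 101643.56) = -157.2 / 349.2453 ≈ -0.4501

-0.4501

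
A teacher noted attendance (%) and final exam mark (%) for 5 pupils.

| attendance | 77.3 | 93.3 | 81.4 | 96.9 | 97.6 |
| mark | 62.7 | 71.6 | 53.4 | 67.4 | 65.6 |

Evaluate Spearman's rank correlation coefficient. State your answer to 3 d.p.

0.500

Rank attendance: 1, 3, 2, 4, 5
Rank mark: 2, 5, 1, 4, 3
d = rank(attendance) − rank(mark): -1, -2, 1, 0, 2; Σd² = 10
ρ = 1 − 6Σd² / [n(n²−1)] = 1 − 6×10 / (5×24) = 1 − 60/120 ≈ 0.500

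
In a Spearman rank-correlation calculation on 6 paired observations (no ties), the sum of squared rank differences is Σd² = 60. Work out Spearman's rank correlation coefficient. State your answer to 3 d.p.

-0.714

ρ = 1 − 6Σd² / [n(n²−1)] = 1 − 6×60 / (6×35)
  = 1 − 360/210 = 1 − 1.7143 ≈ -0.714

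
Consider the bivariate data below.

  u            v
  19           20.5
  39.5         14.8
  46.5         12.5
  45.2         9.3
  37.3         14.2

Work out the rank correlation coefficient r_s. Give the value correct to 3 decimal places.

-0.800

Rank u: 1, 3, 5, 4, 2
Rank v: 5, 4, 2, 1, 3
d = rank(u) − rank(v): -4, -1, 3, 3, -1; Σd² = 36
ρ = 1 − 6Σd² / [n(n²−1)] = 1 − 6×36 / (5×24) = 1 − 216/120 ≈ -0.800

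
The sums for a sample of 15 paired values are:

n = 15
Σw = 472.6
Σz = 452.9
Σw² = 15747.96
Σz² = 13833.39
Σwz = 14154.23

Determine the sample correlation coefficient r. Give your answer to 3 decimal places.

r = (nΣwz − ΣwΣz) / √[(nΣw² − (Σw)²)(nΣz² − (Σz)²)]
Numerator: 15×14154.23 − 472.6×452.9 = -1727.09
Denominator: √[(236219.4 − 223350.76)(207500.85 − 205118.41)] = √[12868.64 × 2382.44] = 5537.0355
r = -1727.09 / 5537.0355 ≈ -0.312

-0.312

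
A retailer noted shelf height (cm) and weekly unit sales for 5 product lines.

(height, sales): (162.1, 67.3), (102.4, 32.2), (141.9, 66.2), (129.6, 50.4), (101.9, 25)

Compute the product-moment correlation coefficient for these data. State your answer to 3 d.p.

0.959

n = 5, Σx = 637.9, Σy = 241.1, Σx² = 84077.55, Σy² = 13113.73, Σxy = 32679.73
nΣxy − ΣxΣy = 163398.65 − 153797.69 = 9600.96
nΣx² − (Σx)² = 420387.75 − 406916.41 = 13471.34; nΣy² − (Σy)² = 65568.65 − 58129.21 = 7439.44
r = 9600.96 / √(13471.34 × 7439.44) = 9600.96 / 10010.9553 ≈ 0.959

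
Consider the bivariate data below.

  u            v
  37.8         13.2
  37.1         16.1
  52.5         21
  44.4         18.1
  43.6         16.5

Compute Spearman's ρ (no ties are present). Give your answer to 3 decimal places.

Rank u: 2, 1, 5, 4, 3
Rank v: 1, 2, 5, 4, 3
d = rank(u) − rank(v): 1, -1, 0, 0, 0; Σd² = 2
ρ = 1 − 6Σd² / [n(n²−1)] = 1 − 6×2 / (5×24) = 1 − 12/120 ≈ 0.900

0.900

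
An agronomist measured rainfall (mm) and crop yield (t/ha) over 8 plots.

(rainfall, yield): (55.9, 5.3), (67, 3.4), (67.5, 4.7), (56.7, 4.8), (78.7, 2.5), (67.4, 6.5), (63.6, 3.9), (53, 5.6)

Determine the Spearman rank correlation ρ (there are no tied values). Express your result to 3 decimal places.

-0.524

Rank rainfall: 2, 5, 7, 3, 8, 6, 4, 1
Rank yield: 6, 2, 4, 5, 1, 8, 3, 7
d = rank(rainfall) − rank(yield): -4, 3, 3, -2, 7, -2, 1, -6; Σd² = 128
ρ = 1 − 6Σd² / [n(n²−1)] = 1 − 6×128 / (8×63) = 1 − 768/504 ≈ -0.524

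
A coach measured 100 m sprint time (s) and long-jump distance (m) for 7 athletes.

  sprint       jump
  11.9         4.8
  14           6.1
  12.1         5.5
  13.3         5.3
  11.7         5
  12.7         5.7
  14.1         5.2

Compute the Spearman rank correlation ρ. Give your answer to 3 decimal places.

0.500

Rank sprint: 2, 6, 3, 5, 1, 4, 7
Rank jump: 1, 7, 5, 4, 2, 6, 3
d = rank(sprint) − rank(jump): 1, -1, -2, 1, -1, -2, 4; Σd² = 28
ρ = 1 − 6Σd² / [n(n²−1)] = 1 − 6×28 / (7×48) = 1 − 168/336 ≈ 0.500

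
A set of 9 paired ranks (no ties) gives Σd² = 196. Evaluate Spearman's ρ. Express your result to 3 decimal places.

-0.633

ρ = 1 − 6Σd² / [n(n²−1)] = 1 − 6×196 / (9×80)
  = 1 − 1176/720 = 1 − 1.6333 ≈ -0.633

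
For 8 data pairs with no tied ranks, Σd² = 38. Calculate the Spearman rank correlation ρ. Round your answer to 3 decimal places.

ρ = 1 − 6Σd² / [n(n²−1)] = 1 − 6×38 / (8×63)
  = 1 − 228/504 = 1 − 0.4524 ≈ 0.548

0.548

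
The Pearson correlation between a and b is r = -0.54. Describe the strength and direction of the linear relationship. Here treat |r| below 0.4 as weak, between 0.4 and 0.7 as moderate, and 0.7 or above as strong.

r = -0.54 < 0 so the relationship is negative.
|r| = 0.54, which falls in the moderate range.

moderate negative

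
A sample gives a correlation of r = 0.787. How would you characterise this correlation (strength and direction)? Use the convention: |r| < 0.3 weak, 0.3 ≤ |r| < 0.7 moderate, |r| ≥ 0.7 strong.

r = 0.787 > 0 so the relationship is positive.
|r| = 0.787, which falls in the strong range.

strong positive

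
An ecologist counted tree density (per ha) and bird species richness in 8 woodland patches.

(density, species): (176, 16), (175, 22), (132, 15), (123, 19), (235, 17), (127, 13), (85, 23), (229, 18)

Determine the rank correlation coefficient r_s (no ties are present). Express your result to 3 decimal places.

Rank density: 6, 5, 4, 2, 8, 3, 1, 7
Rank species: 3, 7, 2, 6, 4, 1, 8, 5
d = rank(density) − rank(species): 3, -2, 2, -4, 4, 2, -7, 2; Σd² = 106
ρ = 1 − 6Σd² / [n(n²−1)] = 1 − 6×106 / (8×63) = 1 − 636/504 ≈ -0.262

-0.262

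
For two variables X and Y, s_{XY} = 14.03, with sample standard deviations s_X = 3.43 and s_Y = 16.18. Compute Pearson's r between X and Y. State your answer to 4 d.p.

0.2528

r = Cov(X,Y) / (s_X · s_Y) = 14.03 / (3.43 × 16.18)
  = 14.03 / 55.4974 ≈ 0.2528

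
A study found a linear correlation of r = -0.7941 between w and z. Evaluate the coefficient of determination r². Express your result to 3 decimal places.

0.631

r² = (-0.7941)² = 0.631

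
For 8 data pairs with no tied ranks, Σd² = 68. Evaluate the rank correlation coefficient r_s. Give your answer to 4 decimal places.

ρ = 1 − 6Σd² / [n(n²−1)] = 1 − 6×68 / (8×63)
  = 1 − 408/504 = 1 − 0.80952 ≈ 0.1905

0.1905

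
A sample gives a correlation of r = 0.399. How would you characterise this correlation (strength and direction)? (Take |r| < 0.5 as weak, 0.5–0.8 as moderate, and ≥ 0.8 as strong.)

weak positive

r = 0.399 > 0 so the relationship is positive.
|r| = 0.399, which falls in the weak range.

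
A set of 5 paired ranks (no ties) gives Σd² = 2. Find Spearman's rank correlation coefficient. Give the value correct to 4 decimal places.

0.9000

ρ = 1 − 6Σd² / [n(n²−1)] = 1 − 6×2 / (5×24)
  = 1 − 12/120 = 1 − 0.10000 ≈ 0.9000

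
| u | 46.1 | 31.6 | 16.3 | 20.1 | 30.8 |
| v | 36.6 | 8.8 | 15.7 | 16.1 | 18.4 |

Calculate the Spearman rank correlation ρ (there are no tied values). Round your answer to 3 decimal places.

Rank u: 5, 4, 1, 2, 3
Rank v: 5, 1, 2, 3, 4
d = rank(u) − rank(v): 0, 3, -1, -1, -1; Σd² = 12
ρ = 1 − 6Σd² / [n(n²−1)] = 1 − 6×12 / (5×24) = 1 − 72/120 ≈ 0.400

0.400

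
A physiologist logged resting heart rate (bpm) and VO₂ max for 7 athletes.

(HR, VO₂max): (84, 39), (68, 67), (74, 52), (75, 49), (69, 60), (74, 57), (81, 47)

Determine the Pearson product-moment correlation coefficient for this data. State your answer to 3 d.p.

n = 7, Σx = 525, Σy = 371, Σx² = 39579, Σy² = 20173, Σxy = 27520
nΣxy − ΣxΣy = 192640 − 194775 = -2135
nΣx² − (Σx)² = 277053 − 275625 = 1428; nΣy² − (Σy)² = 141211 − 137641 = 3570
r = -2135 / √(1428 × 3570) = -2135 / 2257.8662 ≈ -0.946

-0.946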